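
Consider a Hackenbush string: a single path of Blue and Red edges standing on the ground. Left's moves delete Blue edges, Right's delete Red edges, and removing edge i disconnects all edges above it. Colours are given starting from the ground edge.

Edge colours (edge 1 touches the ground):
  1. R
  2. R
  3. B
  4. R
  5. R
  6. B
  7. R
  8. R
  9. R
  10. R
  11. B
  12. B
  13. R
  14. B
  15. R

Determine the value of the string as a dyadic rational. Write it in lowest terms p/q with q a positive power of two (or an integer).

Build value(s[:k]) for k = 1..15, string s = R R B R R B R R R R B B R B R.
1 of 15 · R · max L −∞ · min R 0 ⇒ -1
2 of 15 · RR · max L −∞ · min R -1 ⇒ -2
3 of 15 · RRB · max L -2 · min R -1 ⇒ -3/2
4 of 15 · RRBR · max L -2 · min R -3/2 ⇒ -7/4
5 of 15 · RRBRR · max L -2 · min R -7/4 ⇒ -15/8
6 of 15 · RRBRRB · max L -15/8 · min R -7/4 ⇒ -29/16
7 of 15 · RRBRRBR · max L -15/8 · min R -29/16 ⇒ -59/32
8 of 15 · RRBRRBRR · max L -15/8 · min R -59/32 ⇒ -119/64
9 of 15 · RRBRRBRRR · max L -15/8 · min R -119/64 ⇒ -239/128
10 of 15 · RRBRRBRRRR · max L -15/8 · min R -239/128 ⇒ -479/256
11 of 15 · RRBRRBRRRRB · max L -479/256 · min R -239/128 ⇒ -957/512
12 of 15 · RRBRRBRRRRBB · max L -957/512 · min R -239/128 ⇒ -1913/1024
13 of 15 · RRBRRBRRRRBBR · max L -957/512 · min R -1913/1024 ⇒ -3827/2048
14 of 15 · RRBRRBRRRRBBRB · max L -3827/2048 · min R -1913/1024 ⇒ -7653/4096
15 of 15 · RRBRRBRRRRBBRBR · max L -3827/2048 · min R -7653/4096 ⇒ -15307/8192

-15307/8192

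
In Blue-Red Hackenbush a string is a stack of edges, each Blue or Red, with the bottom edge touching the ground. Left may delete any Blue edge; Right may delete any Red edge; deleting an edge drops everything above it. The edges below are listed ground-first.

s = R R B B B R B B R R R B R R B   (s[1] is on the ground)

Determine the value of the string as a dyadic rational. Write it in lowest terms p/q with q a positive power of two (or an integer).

-9453/8192

Prefix values for R R B B B R B B R R R B R R B via {L|R} + simplicity:
R: Left { (no moves) }, Right { 0 } — simplest -1
RR: Left { (no moves) }, Right { -1, 0 } — simplest -2
RRB: Left { -2 }, Right { -1, 0 } — simplest -3/2
RRBB: Left { -2, -3/2 }, Right { -1, 0 } — simplest -5/4
RRBBB: Left { -2, -3/2, -5/4 }, Right { -1, 0 } — simplest -9/8
RRBBBR: Left { -2, -3/2, -5/4 }, Right { -9/8, -1, 0 } — simplest -19/16
RRBBBRB: Left { -2, -3/2, -5/4, -19/16 }, Right { -9/8, -1, 0 } — simplest -37/32
RRBBBRBB: Left { -2, -3/2, -5/4, -19/16, -37/32 }, Right { -9/8, -1, 0 } — simplest -73/64
RRBBBRBBR: Left { -2, -3/2, -5/4, -19/16, -37/32 }, Right { -73/64, -9/8, -1, 0 } — simplest -147/128
RRBBBRBBRR: Left { -2, -3/2, -5/4, -19/16, -37/32 }, Right { -147/128, -73/64, -9/8, -1, 0 } — simplest -295/256
RRBBBRBBRRR: Left { -2, -3/2, -5/4, -19/16, -37/32 }, Right { -295/256, -147/128, -73/64, -9/8, -1, 0 } — simplest -591/512
RRBBBRBBRRRB: Left { -2, -3/2, -5/4, -19/16, -37/32, -591/512 }, Right { -295/256, -147/128, -73/64, -9/8, -1, 0 } — simplest -1181/1024
RRBBBRBBRRRBR: Left { -2, -3/2, -5/4, -19/16, -37/32, -591/512 }, Right { -1181/1024, -295/256, -147/128, -73/64, -9/8, -1, 0 } — simplest -2363/2048
RRBBBRBBRRRBRR: Left { -2, -3/2, -5/4, -19/16, -37/32, -591/512 }, Right { -2363/2048, -1181/1024, -295/256, -147/128, -73/64, -9/8, -1, 0 } — simplest -4727/4096
RRBBBRBBRRRBRRB: Left { -2, -3/2, -5/4, -19/16, -37/32, -591/512, -4727/4096 }, Right { -2363/2048, -1181/1024, -295/256, -147/128, -73/64, -9/8, -1, 0 } — simplest -9453/8192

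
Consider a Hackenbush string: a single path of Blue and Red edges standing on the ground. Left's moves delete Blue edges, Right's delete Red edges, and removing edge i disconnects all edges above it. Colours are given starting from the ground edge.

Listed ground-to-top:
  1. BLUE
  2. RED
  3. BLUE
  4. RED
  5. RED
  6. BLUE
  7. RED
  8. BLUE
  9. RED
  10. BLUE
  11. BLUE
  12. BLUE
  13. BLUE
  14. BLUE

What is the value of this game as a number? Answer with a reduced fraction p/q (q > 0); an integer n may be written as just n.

Recurse on prefixes of the 14-edge string BLUE RED BLUE RED RED BLUE RED BLUE RED BLUE BLUE BLUE BLUE BLUE:
val_1 [B]  L=[0]  R=[(no moves)]  = 1
val_2 [BR]  L=[0]  R=[1]  = 1/2
val_3 [BRB]  L=[0; 1/2]  R=[1]  = 3/4
val_4 [BRBR]  L=[0; 1/2]  R=[3/4; 1]  = 5/8
val_5 [BRBRR]  L=[0; 1/2]  R=[5/8; 3/4; 1]  = 9/16
val_6 [BRBRRB]  L=[0; 1/2; 9/16]  R=[5/8; 3/4; 1]  = 19/32
val_7 [BRBRRBR]  L=[0; 1/2; 9/16]  R=[19/32; 5/8; 3/4; 1]  = 37/64
val_8 [BRBRRBRB]  L=[0; 1/2; 9/16; 37/64]  R=[19/32; 5/8; 3/4; 1]  = 75/128
val_9 [BRBRRBRBR]  L=[0; 1/2; 9/16; 37/64]  R=[75/128; 19/32; 5/8; 3/4; 1]  = 149/256
val_10 [BRBRRBRBRB]  L=[0; 1/2; 9/16; 37/64; 149/256]  R=[75/128; 19/32; 5/8; 3/4; 1]  = 299/512
val_11 [BRBRRBRBRBB]  L=[0; 1/2; 9/16; 37/64; 149/256; 299/512]  R=[75/128; 19/32; 5/8; 3/4; 1]  = 599/1024
val_12 [BRBRRBRBRBBB]  L=[0; 1/2; 9/16; 37/64; 149/256; 299/512; 599/1024]  R=[75/128; 19/32; 5/8; 3/4; 1]  = 1199/2048
val_13 [BRBRRBRBRBBBB]  L=[0; 1/2; 9/16; 37/64; 149/256; 299/512; 599/1024; 1199/2048]  R=[75/128; 19/32; 5/8; 3/4; 1]  = 2399/4096
val_14 [BRBRRBRBRBBBBB]  L=[0; 1/2; 9/16; 37/64; 149/256; 299/512; 599/1024; 1199/2048; 2399/4096]  R=[75/128; 19/32; 5/8; 3/4; 1]  = 4799/8192

4799/8192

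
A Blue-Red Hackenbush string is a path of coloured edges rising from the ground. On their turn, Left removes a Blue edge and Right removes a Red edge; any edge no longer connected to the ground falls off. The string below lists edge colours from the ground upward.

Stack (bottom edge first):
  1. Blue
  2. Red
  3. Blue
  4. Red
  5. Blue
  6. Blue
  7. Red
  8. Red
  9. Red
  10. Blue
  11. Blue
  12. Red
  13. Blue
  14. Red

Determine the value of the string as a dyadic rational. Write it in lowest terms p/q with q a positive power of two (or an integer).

5685/8192

v(B) = { 0 | · } → 1
v(BR) = { 0 | 1 } → 1/2
v(BRB) = { 0; 1/2 | 1 } → 3/4
v(BRBR) = { 0; 1/2 | 3/4; 1 } → 5/8
v(BRBRB) = { 0; 1/2; 5/8 | 3/4; 1 } → 11/16
v(BRBRBB) = { 0; 1/2; 5/8; 11/16 | 3/4; 1 } → 23/32
v(BRBRBBR) = { 0; 1/2; 5/8; 11/16 | 23/32; 3/4; 1 } → 45/64
v(BRBRBBRR) = { 0; 1/2; 5/8; 11/16 | 45/64; 23/32; 3/4; 1 } → 89/128
v(BRBRBBRRR) = { 0; 1/2; 5/8; 11/16 | 89/128; 45/64; 23/32; 3/4; 1 } → 177/256
v(BRBRBBRRRB) = { 0; 1/2; 5/8; 11/16; 177/256 | 89/128; 45/64; 23/32; 3/4; 1 } → 355/512
v(BRBRBBRRRBB) = { 0; 1/2; 5/8; 11/16; 177/256; 355/512 | 89/128; 45/64; 23/32; 3/4; 1 } → 711/1024
v(BRBRBBRRRBBR) = { 0; 1/2; 5/8; 11/16; 177/256; 355/512 | 711/1024; 89/128; 45/64; 23/32; 3/4; 1 } → 1421/2048
v(BRBRBBRRRBBRB) = { 0; 1/2; 5/8; 11/16; 177/256; 355/512; 1421/2048 | 711/1024; 89/128; 45/64; 23/32; 3/4; 1 } → 2843/4096
v(BRBRBBRRRBBRBR) = { 0; 1/2; 5/8; 11/16; 177/256; 355/512; 1421/2048 | 2843/4096; 711/1024; 89/128; 45/64; 23/32; 3/4; 1 } → 5685/8192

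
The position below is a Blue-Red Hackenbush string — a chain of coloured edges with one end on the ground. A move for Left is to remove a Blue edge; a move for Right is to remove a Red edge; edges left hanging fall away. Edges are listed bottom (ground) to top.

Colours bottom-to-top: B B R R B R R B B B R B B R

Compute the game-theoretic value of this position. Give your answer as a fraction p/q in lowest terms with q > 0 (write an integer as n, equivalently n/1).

5357/4096

1 of 14 · B · max L 0 · min R +∞ gives 1
2 of 14 · BB · max L 1 · min R +∞ gives 2
3 of 14 · BBR · max L 1 · min R 2 gives 3/2
4 of 14 · BBRR · max L 1 · min R 3/2 gives 5/4
5 of 14 · BBRRB · max L 5/4 · min R 3/2 gives 11/8
6 of 14 · BBRRBR · max L 5/4 · min R 11/8 gives 21/16
7 of 14 · BBRRBRR · max L 5/4 · min R 21/16 gives 41/32
8 of 14 · BBRRBRRB · max L 41/32 · min R 21/16 gives 83/64
9 of 14 · BBRRBRRBB · max L 83/64 · min R 21/16 gives 167/128
10 of 14 · BBRRBRRBBB · max L 167/128 · min R 21/16 gives 335/256
11 of 14 · BBRRBRRBBBR · max L 167/128 · min R 335/256 gives 669/512
12 of 14 · BBRRBRRBBBRB · max L 669/512 · min R 335/256 gives 1339/1024
13 of 14 · BBRRBRRBBBRBB · max L 1339/1024 · min R 335/256 gives 2679/2048
14 of 14 · BBRRBRRBBBRBBR · max L 1339/1024 · min R 2679/2048 gives 5357/4096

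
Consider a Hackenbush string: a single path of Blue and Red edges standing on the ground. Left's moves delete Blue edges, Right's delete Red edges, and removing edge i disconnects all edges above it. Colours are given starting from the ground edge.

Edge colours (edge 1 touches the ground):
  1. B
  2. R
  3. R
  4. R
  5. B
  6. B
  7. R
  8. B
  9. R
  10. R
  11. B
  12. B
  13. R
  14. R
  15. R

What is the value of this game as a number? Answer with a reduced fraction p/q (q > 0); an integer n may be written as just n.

3377/16384

Recurse on prefixes of the 15-edge string B R R R B B R B R R B B R R R:
1 of 15 · B · max L 0 · min R +∞ = 1
2 of 15 · BR · max L 0 · min R 1 = 1/2
3 of 15 · BRR · max L 0 · min R 1/2 = 1/4
4 of 15 · BRRR · max L 0 · min R 1/4 = 1/8
5 of 15 · BRRRB · max L 1/8 · min R 1/4 = 3/16
6 of 15 · BRRRBB · max L 3/16 · min R 1/4 = 7/32
7 of 15 · BRRRBBR · max L 3/16 · min R 7/32 = 13/64
8 of 15 · BRRRBBRB · max L 13/64 · min R 7/32 = 27/128
9 of 15 · BRRRBBRBR · max L 13/64 · min R 27/128 = 53/256
10 of 15 · BRRRBBRBRR · max L 13/64 · min R 53/256 = 105/512
11 of 15 · BRRRBBRBRRB · max L 105/512 · min R 53/256 = 211/1024
12 of 15 · BRRRBBRBRRBB · max L 211/1024 · min R 53/256 = 423/2048
13 of 15 · BRRRBBRBRRBBR · max L 211/1024 · min R 423/2048 = 845/4096
14 of 15 · BRRRBBRBRRBBRR · max L 211/1024 · min R 845/4096 = 1689/8192
15 of 15 · BRRRBBRBRRBBRRR · max L 211/1024 · min R 1689/8192 = 3377/16384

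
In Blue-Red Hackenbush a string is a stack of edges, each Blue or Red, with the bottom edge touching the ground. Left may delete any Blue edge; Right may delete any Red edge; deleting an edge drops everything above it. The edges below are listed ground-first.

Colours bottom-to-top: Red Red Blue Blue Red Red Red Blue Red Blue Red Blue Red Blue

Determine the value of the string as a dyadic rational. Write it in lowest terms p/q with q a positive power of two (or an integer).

-5973/4096

Build val(s[:k]) for k = 1..14, string s = Red Red Blue Blue Red Red Red Blue Red Blue Red Blue Red Blue.
edge 1 of 14 (Red): { none | 0 } so -1
edge 2 of 14 (Red): { none | -1; 0 } so -2
edge 3 of 14 (Blue): { -2 | -1; 0 } so -3/2
edge 4 of 14 (Blue): { -2; -3/2 | -1; 0 } so -5/4
edge 5 of 14 (Red): { -2; -3/2 | -5/4; -1; 0 } so -11/8
edge 6 of 14 (Red): { -2; -3/2 | -11/8; -5/4; -1; 0 } so -23/16
edge 7 of 14 (Red): { -2; -3/2 | -23/16; -11/8; -5/4; -1; 0 } so -47/32
edge 8 of 14 (Blue): { -2; -3/2; -47/32 | -23/16; -11/8; -5/4; -1; 0 } so -93/64
edge 9 of 14 (Red): { -2; -3/2; -47/32 | -93/64; -23/16; -11/8; -5/4; -1; 0 } so -187/128
edge 10 of 14 (Blue): { -2; -3/2; -47/32; -187/128 | -93/64; -23/16; -11/8; -5/4; -1; 0 } so -373/256
edge 11 of 14 (Red): { -2; -3/2; -47/32; -187/128 | -373/256; -93/64; -23/16; -11/8; -5/4; -1; 0 } so -747/512
edge 12 of 14 (Blue): { -2; -3/2; -47/32; -187/128; -747/512 | -373/256; -93/64; -23/16; -11/8; -5/4; -1; 0 } so -1493/1024
edge 13 of 14 (Red): { -2; -3/2; -47/32; -187/128; -747/512 | -1493/1024; -373/256; -93/64; -23/16; -11/8; -5/4; -1; 0 } so -2987/2048
edge 14 of 14 (Blue): { -2; -3/2; -47/32; -187/128; -747/512; -2987/2048 | -1493/1024; -373/256; -93/64; -23/16; -11/8; -5/4; -1; 0 } so -5973/4096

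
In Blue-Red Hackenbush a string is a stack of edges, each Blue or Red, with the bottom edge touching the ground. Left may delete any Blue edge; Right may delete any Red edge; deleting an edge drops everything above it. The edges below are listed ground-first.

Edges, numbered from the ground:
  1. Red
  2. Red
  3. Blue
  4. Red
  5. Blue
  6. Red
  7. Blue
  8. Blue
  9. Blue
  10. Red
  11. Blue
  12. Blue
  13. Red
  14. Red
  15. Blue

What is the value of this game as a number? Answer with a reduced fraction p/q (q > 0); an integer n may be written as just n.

-13389/8192

Prefix values for Red Red Blue Red Blue Red Blue Blue Blue Red Blue Blue Red Red Blue via {L|R} + simplicity:
edge 1 of 15 (Red): { ∅ | 0 } — -1
edge 2 of 15 (Red): { ∅ | -1; 0 } — -2
edge 3 of 15 (Blue): { -2 | -1; 0 } — -3/2
edge 4 of 15 (Red): { -2 | -3/2; -1; 0 } — -7/4
edge 5 of 15 (Blue): { -2; -7/4 | -3/2; -1; 0 } — -13/8
edge 6 of 15 (Red): { -2; -7/4 | -13/8; -3/2; -1; 0 } — -27/16
edge 7 of 15 (Blue): { -2; -7/4; -27/16 | -13/8; -3/2; -1; 0 } — -53/32
edge 8 of 15 (Blue): { -2; -7/4; -27/16; -53/32 | -13/8; -3/2; -1; 0 } — -105/64
edge 9 of 15 (Blue): { -2; -7/4; -27/16; -53/32; -105/64 | -13/8; -3/2; -1; 0 } — -209/128
edge 10 of 15 (Red): { -2; -7/4; -27/16; -53/32; -105/64 | -209/128; -13/8; -3/2; -1; 0 } — -419/256
edge 11 of 15 (Blue): { -2; -7/4; -27/16; -53/32; -105/64; -419/256 | -209/128; -13/8; -3/2; -1; 0 } — -837/512
edge 12 of 15 (Blue): { -2; -7/4; -27/16; -53/32; -105/64; -419/256; -837/512 | -209/128; -13/8; -3/2; -1; 0 } — -1673/1024
edge 13 of 15 (Red): { -2; -7/4; -27/16; -53/32; -105/64; -419/256; -837/512 | -1673/1024; -209/128; -13/8; -3/2; -1; 0 } — -3347/2048
edge 14 of 15 (Red): { -2; -7/4; -27/16; -53/32; -105/64; -419/256; -837/512 | -3347/2048; -1673/1024; -209/128; -13/8; -3/2; -1; 0 } — -6695/4096
edge 15 of 15 (Blue): { -2; -7/4; -27/16; -53/32; -105/64; -419/256; -837/512; -6695/4096 | -3347/2048; -1673/1024; -209/128; -13/8; -3/2; -1; 0 } — -13389/8192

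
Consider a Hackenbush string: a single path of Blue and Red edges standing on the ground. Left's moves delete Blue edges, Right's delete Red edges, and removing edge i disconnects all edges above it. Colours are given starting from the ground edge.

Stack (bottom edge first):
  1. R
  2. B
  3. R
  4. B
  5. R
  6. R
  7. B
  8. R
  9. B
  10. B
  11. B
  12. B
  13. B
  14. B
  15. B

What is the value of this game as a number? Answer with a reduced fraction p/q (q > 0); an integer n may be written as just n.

-11521/16384

Prefix values for R B R B R R B R B B B B B B B via {L|R} + simplicity:
1 of 15 · R · max L −∞ · min R 0 => -1
2 of 15 · RB · max L -1 · min R 0 => -1/2
3 of 15 · RBR · max L -1 · min R -1/2 => -3/4
4 of 15 · RBRB · max L -3/4 · min R -1/2 => -5/8
5 of 15 · RBRBR · max L -3/4 · min R -5/8 => -11/16
6 of 15 · RBRBRR · max L -3/4 · min R -11/16 => -23/32
7 of 15 · RBRBRRB · max L -23/32 · min R -11/16 => -45/64
8 of 15 · RBRBRRBR · max L -23/32 · min R -45/64 => -91/128
9 of 15 · RBRBRRBRB · max L -91/128 · min R -45/64 => -181/256
10 of 15 · RBRBRRBRBB · max L -181/256 · min R -45/64 => -361/512
11 of 15 · RBRBRRBRBBB · max L -361/512 · min R -45/64 => -721/1024
12 of 15 · RBRBRRBRBBBB · max L -721/1024 · min R -45/64 => -1441/2048
13 of 15 · RBRBRRBRBBBBB · max L -1441/2048 · min R -45/64 => -2881/4096
14 of 15 · RBRBRRBRBBBBBB · max L -2881/4096 · min R -45/64 => -5761/8192
15 of 15 · RBRBRRBRBBBBBBB · max L -5761/8192 · min R -45/64 => -11521/16384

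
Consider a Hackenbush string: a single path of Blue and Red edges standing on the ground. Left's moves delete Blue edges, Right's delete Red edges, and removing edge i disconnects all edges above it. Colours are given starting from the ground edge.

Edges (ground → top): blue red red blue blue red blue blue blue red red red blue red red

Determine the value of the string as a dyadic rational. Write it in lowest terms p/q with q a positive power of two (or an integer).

b: Left { 0 }, Right { ∅ } -> simplest 1
br: Left { 0 }, Right { 1 } -> simplest 1/2
brr: Left { 0 }, Right { 1/2 1 } -> simplest 1/4
brrb: Left { 0 1/4 }, Right { 1/2 1 } -> simplest 3/8
brrbb: Left { 0 1/4 3/8 }, Right { 1/2 1 } -> simplest 7/16
brrbbr: Left { 0 1/4 3/8 }, Right { 7/16 1/2 1 } -> simplest 13/32
brrbbrb: Left { 0 1/4 3/8 13/32 }, Right { 7/16 1/2 1 } -> simplest 27/64
brrbbrbb: Left { 0 1/4 3/8 13/32 27/64 }, Right { 7/16 1/2 1 } -> simplest 55/128
brrbbrbbb: Left { 0 1/4 3/8 13/32 27/64 55/128 }, Right { 7/16 1/2 1 } -> simplest 111/256
brrbbrbbbr: Left { 0 1/4 3/8 13/32 27/64 55/128 }, Right { 111/256 7/16 1/2 1 } -> simplest 221/512
brrbbrbbbrr: Left { 0 1/4 3/8 13/32 27/64 55/128 }, Right { 221/512 111/256 7/16 1/2 1 } -> simplest 441/1024
brrbbrbbbrrr: Left { 0 1/4 3/8 13/32 27/64 55/128 }, Right { 441/1024 221/512 111/256 7/16 1/2 1 } -> simplest 881/2048
brrbbrbbbrrrb: Left { 0 1/4 3/8 13/32 27/64 55/128 881/2048 }, Right { 441/1024 221/512 111/256 7/16 1/2 1 } -> simplest 1763/4096
brrbbrbbbrrrbr: Left { 0 1/4 3/8 13/32 27/64 55/128 881/2048 }, Right { 1763/4096 441/1024 221/512 111/256 7/16 1/2 1 } -> simplest 3525/8192
brrbbrbbbrrrbrr: Left { 0 1/4 3/8 13/32 27/64 55/128 881/2048 }, Right { 3525/8192 1763/4096 441/1024 221/512 111/256 7/16 1/2 1 } -> simplest 7049/16384

7049/16384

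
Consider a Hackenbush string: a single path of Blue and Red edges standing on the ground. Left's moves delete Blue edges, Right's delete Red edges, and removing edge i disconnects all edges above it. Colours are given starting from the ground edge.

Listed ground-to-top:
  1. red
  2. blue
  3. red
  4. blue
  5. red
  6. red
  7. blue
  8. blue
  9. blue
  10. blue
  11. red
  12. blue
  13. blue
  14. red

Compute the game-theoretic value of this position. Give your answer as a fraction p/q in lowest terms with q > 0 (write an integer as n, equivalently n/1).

Prefix values for red blue red blue red red blue blue blue blue red blue blue red via {L|R} + simplicity:
1 of 14 · r · max L −∞ · min R 0 = -1
2 of 14 · rb · max L -1 · min R 0 = -1/2
3 of 14 · rbr · max L -1 · min R -1/2 = -3/4
4 of 14 · rbrb · max L -3/4 · min R -1/2 = -5/8
5 of 14 · rbrbr · max L -3/4 · min R -5/8 = -11/16
6 of 14 · rbrbrr · max L -3/4 · min R -11/16 = -23/32
7 of 14 · rbrbrrb · max L -23/32 · min R -11/16 = -45/64
8 of 14 · rbrbrrbb · max L -45/64 · min R -11/16 = -89/128
9 of 14 · rbrbrrbbb · max L -89/128 · min R -11/16 = -177/256
10 of 14 · rbrbrrbbbb · max L -177/256 · min R -11/16 = -353/512
11 of 14 · rbrbrrbbbbr · max L -177/256 · min R -353/512 = -707/1024
12 of 14 · rbrbrrbbbbrb · max L -707/1024 · min R -353/512 = -1413/2048
13 of 14 · rbrbrrbbbbrbb · max L -1413/2048 · min R -353/512 = -2825/4096
14 of 14 · rbrbrrbbbbrbbr · max L -1413/2048 · min R -2825/4096 = -5651/8192

-5651/8192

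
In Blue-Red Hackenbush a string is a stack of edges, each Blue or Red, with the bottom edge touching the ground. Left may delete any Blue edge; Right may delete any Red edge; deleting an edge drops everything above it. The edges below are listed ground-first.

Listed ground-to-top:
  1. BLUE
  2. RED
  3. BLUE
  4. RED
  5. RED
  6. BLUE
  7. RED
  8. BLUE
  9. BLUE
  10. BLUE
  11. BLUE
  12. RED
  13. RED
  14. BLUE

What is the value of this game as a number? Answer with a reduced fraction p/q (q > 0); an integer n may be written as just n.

B: Left { 0 }, Right { ∅ } -> simplest 1
BR: Left { 0 }, Right { 1 } -> simplest 1/2
BRB: Left { 0,1/2 }, Right { 1 } -> simplest 3/4
BRBR: Left { 0,1/2 }, Right { 3/4,1 } -> simplest 5/8
BRBRR: Left { 0,1/2 }, Right { 5/8,3/4,1 } -> simplest 9/16
BRBRRB: Left { 0,1/2,9/16 }, Right { 5/8,3/4,1 } -> simplest 19/32
BRBRRBR: Left { 0,1/2,9/16 }, Right { 19/32,5/8,3/4,1 } -> simplest 37/64
BRBRRBRB: Left { 0,1/2,9/16,37/64 }, Right { 19/32,5/8,3/4,1 } -> simplest 75/128
BRBRRBRBB: Left { 0,1/2,9/16,37/64,75/128 }, Right { 19/32,5/8,3/4,1 } -> simplest 151/256
BRBRRBRBBB: Left { 0,1/2,9/16,37/64,75/128,151/256 }, Right { 19/32,5/8,3/4,1 } -> simplest 303/512
BRBRRBRBBBB: Left { 0,1/2,9/16,37/64,75/128,151/256,303/512 }, Right { 19/32,5/8,3/4,1 } -> simplest 607/1024
BRBRRBRBBBBR: Left { 0,1/2,9/16,37/64,75/128,151/256,303/512 }, Right { 607/1024,19/32,5/8,3/4,1 } -> simplest 1213/2048
BRBRRBRBBBBRR: Left { 0,1/2,9/16,37/64,75/128,151/256,303/512 }, Right { 1213/2048,607/1024,19/32,5/8,3/4,1 } -> simplest 2425/4096
BRBRRBRBBBBRRB: Left { 0,1/2,9/16,37/64,75/128,151/256,303/512,2425/4096 }, Right { 1213/2048,607/1024,19/32,5/8,3/4,1 } -> simplest 4851/8192

4851/8192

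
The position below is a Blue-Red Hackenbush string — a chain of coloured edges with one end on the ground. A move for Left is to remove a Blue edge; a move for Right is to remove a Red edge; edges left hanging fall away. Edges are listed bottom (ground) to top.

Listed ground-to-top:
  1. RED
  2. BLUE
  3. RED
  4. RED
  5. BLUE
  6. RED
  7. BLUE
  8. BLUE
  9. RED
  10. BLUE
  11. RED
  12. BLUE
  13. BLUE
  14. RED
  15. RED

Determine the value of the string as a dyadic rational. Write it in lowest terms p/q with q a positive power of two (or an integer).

Prefix values for RED BLUE RED RED BLUE RED BLUE BLUE RED BLUE RED BLUE BLUE RED RED via {L|R} + simplicity:
value(R) = { · | 0 } ⇒ -1
value(RB) = { -1 | 0 } ⇒ -1/2
value(RBR) = { -1 | -1/2; 0 } ⇒ -3/4
value(RBRR) = { -1 | -3/4; -1/2; 0 } ⇒ -7/8
value(RBRRB) = { -1; -7/8 | -3/4; -1/2; 0 } ⇒ -13/16
value(RBRRBR) = { -1; -7/8 | -13/16; -3/4; -1/2; 0 } ⇒ -27/32
value(RBRRBRB) = { -1; -7/8; -27/32 | -13/16; -3/4; -1/2; 0 } ⇒ -53/64
value(RBRRBRBB) = { -1; -7/8; -27/32; -53/64 | -13/16; -3/4; -1/2; 0 } ⇒ -105/128
value(RBRRBRBBR) = { -1; -7/8; -27/32; -53/64 | -105/128; -13/16; -3/4; -1/2; 0 } ⇒ -211/256
value(RBRRBRBBRB) = { -1; -7/8; -27/32; -53/64; -211/256 | -105/128; -13/16; -3/4; -1/2; 0 } ⇒ -421/512
value(RBRRBRBBRBR) = { -1; -7/8; -27/32; -53/64; -211/256 | -421/512; -105/128; -13/16; -3/4; -1/2; 0 } ⇒ -843/1024
value(RBRRBRBBRBRB) = { -1; -7/8; -27/32; -53/64; -211/256; -843/1024 | -421/512; -105/128; -13/16; -3/4; -1/2; 0 } ⇒ -1685/2048
value(RBRRBRBBRBRBB) = { -1; -7/8; -27/32; -53/64; -211/256; -843/1024; -1685/2048 | -421/512; -105/128; -13/16; -3/4; -1/2; 0 } ⇒ -3369/4096
value(RBRRBRBBRBRBBR) = { -1; -7/8; -27/32; -53/64; -211/256; -843/1024; -1685/2048 | -3369/4096; -421/512; -105/128; -13/16; -3/4; -1/2; 0 } ⇒ -6739/8192
value(RBRRBRBBRBRBBRR) = { -1; -7/8; -27/32; -53/64; -211/256; -843/1024; -1685/2048 | -6739/8192; -3369/4096; -421/512; -105/128; -13/16; -3/4; -1/2; 0 } ⇒ -13479/16384

-13479/16384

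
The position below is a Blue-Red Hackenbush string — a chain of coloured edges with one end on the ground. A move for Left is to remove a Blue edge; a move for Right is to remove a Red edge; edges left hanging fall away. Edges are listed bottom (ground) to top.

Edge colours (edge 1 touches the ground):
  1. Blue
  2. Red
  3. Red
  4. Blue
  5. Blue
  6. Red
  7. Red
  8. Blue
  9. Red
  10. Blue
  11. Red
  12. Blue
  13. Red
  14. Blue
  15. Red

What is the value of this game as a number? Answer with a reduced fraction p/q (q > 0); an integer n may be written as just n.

B: Left { 0 }, Right { ∅ } -> simplest 1
BR: Left { 0 }, Right { 1 } -> simplest 1/2
BRR: Left { 0 }, Right { 1/2,1 } -> simplest 1/4
BRRB: Left { 0,1/4 }, Right { 1/2,1 } -> simplest 3/8
BRRBB: Left { 0,1/4,3/8 }, Right { 1/2,1 } -> simplest 7/16
BRRBBR: Left { 0,1/4,3/8 }, Right { 7/16,1/2,1 } -> simplest 13/32
BRRBBRR: Left { 0,1/4,3/8 }, Right { 13/32,7/16,1/2,1 } -> simplest 25/64
BRRBBRRB: Left { 0,1/4,3/8,25/64 }, Right { 13/32,7/16,1/2,1 } -> simplest 51/128
BRRBBRRBR: Left { 0,1/4,3/8,25/64 }, Right { 51/128,13/32,7/16,1/2,1 } -> simplest 101/256
BRRBBRRBRB: Left { 0,1/4,3/8,25/64,101/256 }, Right { 51/128,13/32,7/16,1/2,1 } -> simplest 203/512
BRRBBRRBRBR: Left { 0,1/4,3/8,25/64,101/256 }, Right { 203/512,51/128,13/32,7/16,1/2,1 } -> simplest 405/1024
BRRBBRRBRBRB: Left { 0,1/4,3/8,25/64,101/256,405/1024 }, Right { 203/512,51/128,13/32,7/16,1/2,1 } -> simplest 811/2048
BRRBBRRBRBRBR: Left { 0,1/4,3/8,25/64,101/256,405/1024 }, Right { 811/2048,203/512,51/128,13/32,7/16,1/2,1 } -> simplest 1621/4096
BRRBBRRBRBRBRB: Left { 0,1/4,3/8,25/64,101/256,405/1024,1621/4096 }, Right { 811/2048,203/512,51/128,13/32,7/16,1/2,1 } -> simplest 3243/8192
BRRBBRRBRBRBRBR: Left { 0,1/4,3/8,25/64,101/256,405/1024,1621/4096 }, Right { 3243/8192,811/2048,203/512,51/128,13/32,7/16,1/2,1 } -> simplest 6485/16384

6485/16384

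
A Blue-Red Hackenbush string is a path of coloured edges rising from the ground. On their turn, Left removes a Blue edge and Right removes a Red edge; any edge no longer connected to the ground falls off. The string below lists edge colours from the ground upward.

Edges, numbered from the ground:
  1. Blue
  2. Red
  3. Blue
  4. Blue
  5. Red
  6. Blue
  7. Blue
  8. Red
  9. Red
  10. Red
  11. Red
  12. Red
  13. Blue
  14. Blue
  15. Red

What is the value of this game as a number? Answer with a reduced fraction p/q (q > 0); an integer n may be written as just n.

1 of 15 · B · max L 0 · min R +∞ => 1
2 of 15 · BR · max L 0 · min R 1 => 1/2
3 of 15 · BRB · max L 1/2 · min R 1 => 3/4
4 of 15 · BRBB · max L 3/4 · min R 1 => 7/8
5 of 15 · BRBBR · max L 3/4 · min R 7/8 => 13/16
6 of 15 · BRBBRB · max L 13/16 · min R 7/8 => 27/32
7 of 15 · BRBBRBB · max L 27/32 · min R 7/8 => 55/64
8 of 15 · BRBBRBBR · max L 27/32 · min R 55/64 => 109/128
9 of 15 · BRBBRBBRR · max L 27/32 · min R 109/128 => 217/256
10 of 15 · BRBBRBBRRR · max L 27/32 · min R 217/256 => 433/512
11 of 15 · BRBBRBBRRRR · max L 27/32 · min R 433/512 => 865/1024
12 of 15 · BRBBRBBRRRRR · max L 27/32 · min R 865/1024 => 1729/2048
13 of 15 · BRBBRBBRRRRRB · max L 1729/2048 · min R 865/1024 => 3459/4096
14 of 15 · BRBBRBBRRRRRBB · max L 3459/4096 · min R 865/1024 => 6919/8192
15 of 15 · BRBBRBBRRRRRBBR · max L 3459/4096 · min R 6919/8192 => 13837/16384

13837/16384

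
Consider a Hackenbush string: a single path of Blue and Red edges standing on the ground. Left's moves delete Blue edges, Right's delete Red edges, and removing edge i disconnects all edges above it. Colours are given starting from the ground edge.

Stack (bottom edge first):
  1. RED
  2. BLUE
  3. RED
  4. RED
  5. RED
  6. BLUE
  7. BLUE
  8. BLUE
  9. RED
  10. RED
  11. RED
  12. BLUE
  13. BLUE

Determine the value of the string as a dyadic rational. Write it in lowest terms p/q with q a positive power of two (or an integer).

-3641/4096

R: Left { ∅ }, Right { 0 } → simplest -1
RB: Left { -1 }, Right { 0 } → simplest -1/2
RBR: Left { -1 }, Right { -1/2; 0 } → simplest -3/4
RBRR: Left { -1 }, Right { -3/4; -1/2; 0 } → simplest -7/8
RBRRR: Left { -1 }, Right { -7/8; -3/4; -1/2; 0 } → simplest -15/16
RBRRRB: Left { -1; -15/16 }, Right { -7/8; -3/4; -1/2; 0 } → simplest -29/32
RBRRRBB: Left { -1; -15/16; -29/32 }, Right { -7/8; -3/4; -1/2; 0 } → simplest -57/64
RBRRRBBB: Left { -1; -15/16; -29/32; -57/64 }, Right { -7/8; -3/4; -1/2; 0 } → simplest -113/128
RBRRRBBBR: Left { -1; -15/16; -29/32; -57/64 }, Right { -113/128; -7/8; -3/4; -1/2; 0 } → simplest -227/256
RBRRRBBBRR: Left { -1; -15/16; -29/32; -57/64 }, Right { -227/256; -113/128; -7/8; -3/4; -1/2; 0 } → simplest -455/512
RBRRRBBBRRR: Left { -1; -15/16; -29/32; -57/64 }, Right { -455/512; -227/256; -113/128; -7/8; -3/4; -1/2; 0 } → simplest -911/1024
RBRRRBBBRRRB: Left { -1; -15/16; -29/32; -57/64; -911/1024 }, Right { -455/512; -227/256; -113/128; -7/8; -3/4; -1/2; 0 } → simplest -1821/2048
RBRRRBBBRRRBB: Left { -1; -15/16; -29/32; -57/64; -911/1024; -1821/2048 }, Right { -455/512; -227/256; -113/128; -7/8; -3/4; -1/2; 0 } → simplest -3641/4096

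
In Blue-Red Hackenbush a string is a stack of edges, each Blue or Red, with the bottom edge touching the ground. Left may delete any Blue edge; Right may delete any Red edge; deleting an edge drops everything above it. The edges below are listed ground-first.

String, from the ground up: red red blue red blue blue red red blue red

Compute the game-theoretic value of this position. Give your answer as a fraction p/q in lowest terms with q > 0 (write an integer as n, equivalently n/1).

-411/256

Recurse on prefixes of the 10-edge string red red blue red blue blue red red blue red:
r: Left {  }, Right { 0 } → simplest -1
rr: Left {  }, Right { -1; 0 } → simplest -2
rrb: Left { -2 }, Right { -1; 0 } → simplest -3/2
rrbr: Left { -2 }, Right { -3/2; -1; 0 } → simplest -7/4
rrbrb: Left { -2; -7/4 }, Right { -3/2; -1; 0 } → simplest -13/8
rrbrbb: Left { -2; -7/4; -13/8 }, Right { -3/2; -1; 0 } → simplest -25/16
rrbrbbr: Left { -2; -7/4; -13/8 }, Right { -25/16; -3/2; -1; 0 } → simplest -51/32
rrbrbbrr: Left { -2; -7/4; -13/8 }, Right { -51/32; -25/16; -3/2; -1; 0 } → simplest -103/64
rrbrbbrrb: Left { -2; -7/4; -13/8; -103/64 }, Right { -51/32; -25/16; -3/2; -1; 0 } → simplest -205/128
rrbrbbrrbr: Left { -2; -7/4; -13/8; -103/64 }, Right { -205/128; -51/32; -25/16; -3/2; -1; 0 } → simplest -411/256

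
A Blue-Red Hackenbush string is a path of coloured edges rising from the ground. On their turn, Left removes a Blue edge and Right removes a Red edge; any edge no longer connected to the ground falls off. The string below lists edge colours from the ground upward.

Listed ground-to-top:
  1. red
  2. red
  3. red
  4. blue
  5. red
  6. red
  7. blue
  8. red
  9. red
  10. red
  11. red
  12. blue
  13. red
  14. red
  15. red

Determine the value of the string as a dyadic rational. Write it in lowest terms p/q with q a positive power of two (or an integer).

-11759/4096

Recurse on prefixes of the 15-edge string red red red blue red red blue red red red red blue red red red:
v_1 [r]  L=[none]  R=[0]  ⇒ -1
v_2 [rr]  L=[none]  R=[-1, 0]  ⇒ -2
v_3 [rrr]  L=[none]  R=[-2, -1, 0]  ⇒ -3
v_4 [rrrb]  L=[-3]  R=[-2, -1, 0]  ⇒ -5/2
v_5 [rrrbr]  L=[-3]  R=[-5/2, -2, -1, 0]  ⇒ -11/4
v_6 [rrrbrr]  L=[-3]  R=[-11/4, -5/2, -2, -1, 0]  ⇒ -23/8
v_7 [rrrbrrb]  L=[-3, -23/8]  R=[-11/4, -5/2, -2, -1, 0]  ⇒ -45/16
v_8 [rrrbrrbr]  L=[-3, -23/8]  R=[-45/16, -11/4, -5/2, -2, -1, 0]  ⇒ -91/32
v_9 [rrrbrrbrr]  L=[-3, -23/8]  R=[-91/32, -45/16, -11/4, -5/2, -2, -1, 0]  ⇒ -183/64
v_10 [rrrbrrbrrr]  L=[-3, -23/8]  R=[-183/64, -91/32, -45/16, -11/4, -5/2, -2, -1, 0]  ⇒ -367/128
v_11 [rrrbrrbrrrr]  L=[-3, -23/8]  R=[-367/128, -183/64, -91/32, -45/16, -11/4, -5/2, -2, -1, 0]  ⇒ -735/256
v_12 [rrrbrrbrrrrb]  L=[-3, -23/8, -735/256]  R=[-367/128, -183/64, -91/32, -45/16, -11/4, -5/2, -2, -1, 0]  ⇒ -1469/512
v_13 [rrrbrrbrrrrbr]  L=[-3, -23/8, -735/256]  R=[-1469/512, -367/128, -183/64, -91/32, -45/16, -11/4, -5/2, -2, -1, 0]  ⇒ -2939/1024
v_14 [rrrbrrbrrrrbrr]  L=[-3, -23/8, -735/256]  R=[-2939/1024, -1469/512, -367/128, -183/64, -91/32, -45/16, -11/4, -5/2, -2, -1, 0]  ⇒ -5879/2048
v_15 [rrrbrrbrrrrbrrr]  L=[-3, -23/8, -735/256]  R=[-5879/2048, -2939/1024, -1469/512, -367/128, -183/64, -91/32, -45/16, -11/4, -5/2, -2, -1, 0]  ⇒ -11759/4096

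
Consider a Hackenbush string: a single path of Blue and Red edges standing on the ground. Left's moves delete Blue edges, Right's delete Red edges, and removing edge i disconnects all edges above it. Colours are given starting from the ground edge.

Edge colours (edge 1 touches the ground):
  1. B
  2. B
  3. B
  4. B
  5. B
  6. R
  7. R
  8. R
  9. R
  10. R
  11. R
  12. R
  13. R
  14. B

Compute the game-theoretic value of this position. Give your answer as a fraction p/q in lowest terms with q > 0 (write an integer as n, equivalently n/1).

2051/512

Build v(s[:k]) for k = 1..14, string s = B B B B B R R R R R R R R B.
B: Left { 0 }, Right { — } => simplest 1
BB: Left { 0, 1 }, Right { — } => simplest 2
BBB: Left { 0, 1, 2 }, Right { — } => simplest 3
BBBB: Left { 0, 1, 2, 3 }, Right { — } => simplest 4
BBBBB: Left { 0, 1, 2, 3, 4 }, Right { — } => simplest 5
BBBBBR: Left { 0, 1, 2, 3, 4 }, Right { 5 } => simplest 9/2
BBBBBRR: Left { 0, 1, 2, 3, 4 }, Right { 9/2, 5 } => simplest 17/4
BBBBBRRR: Left { 0, 1, 2, 3, 4 }, Right { 17/4, 9/2, 5 } => simplest 33/8
BBBBBRRRR: Left { 0, 1, 2, 3, 4 }, Right { 33/8, 17/4, 9/2, 5 } => simplest 65/16
BBBBBRRRRR: Left { 0, 1, 2, 3, 4 }, Right { 65/16, 33/8, 17/4, 9/2, 5 } => simplest 129/32
BBBBBRRRRRR: Left { 0, 1, 2, 3, 4 }, Right { 129/32, 65/16, 33/8, 17/4, 9/2, 5 } => simplest 257/64
BBBBBRRRRRRR: Left { 0, 1, 2, 3, 4 }, Right { 257/64, 129/32, 65/16, 33/8, 17/4, 9/2, 5 } => simplest 513/128
BBBBBRRRRRRRR: Left { 0, 1, 2, 3, 4 }, Right { 513/128, 257/64, 129/32, 65/16, 33/8, 17/4, 9/2, 5 } => simplest 1025/256
BBBBBRRRRRRRRB: Left { 0, 1, 2, 3, 4, 1025/256 }, Right { 513/128, 257/64, 129/32, 65/16, 33/8, 17/4, 9/2, 5 } => simplest 2051/512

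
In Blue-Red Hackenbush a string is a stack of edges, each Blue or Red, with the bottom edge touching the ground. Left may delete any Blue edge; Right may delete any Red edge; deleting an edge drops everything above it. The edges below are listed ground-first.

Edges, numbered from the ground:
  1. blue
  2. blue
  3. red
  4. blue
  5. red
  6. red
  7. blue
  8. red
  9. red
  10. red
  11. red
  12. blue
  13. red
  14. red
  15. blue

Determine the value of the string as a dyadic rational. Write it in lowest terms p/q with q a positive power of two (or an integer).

Recurse on prefixes of the 15-edge string blue blue red blue red red blue red red red red blue red red blue:
step 1: add blue to get b; options L={ 0 } R={  } => 1
step 2: add blue to get bb; options L={ 0; 1 } R={  } => 2
step 3: add red to get bbr; options L={ 0; 1 } R={ 2 } => 3/2
step 4: add blue to get bbrb; options L={ 0; 1; 3/2 } R={ 2 } => 7/4
step 5: add red to get bbrbr; options L={ 0; 1; 3/2 } R={ 7/4; 2 } => 13/8
step 6: add red to get bbrbrr; options L={ 0; 1; 3/2 } R={ 13/8; 7/4; 2 } => 25/16
step 7: add blue to get bbrbrrb; options L={ 0; 1; 3/2; 25/16 } R={ 13/8; 7/4; 2 } => 51/32
step 8: add red to get bbrbrrbr; options L={ 0; 1; 3/2; 25/16 } R={ 51/32; 13/8; 7/4; 2 } => 101/64
step 9: add red to get bbrbrrbrr; options L={ 0; 1; 3/2; 25/16 } R={ 101/64; 51/32; 13/8; 7/4; 2 } => 201/128
step 10: add red to get bbrbrrbrrr; options L={ 0; 1; 3/2; 25/16 } R={ 201/128; 101/64; 51/32; 13/8; 7/4; 2 } => 401/256
step 11: add red to get bbrbrrbrrrr; options L={ 0; 1; 3/2; 25/16 } R={ 401/256; 201/128; 101/64; 51/32; 13/8; 7/4; 2 } => 801/512
step 12: add blue to get bbrbrrbrrrrb; options L={ 0; 1; 3/2; 25/16; 801/512 } R={ 401/256; 201/128; 101/64; 51/32; 13/8; 7/4; 2 } => 1603/1024
step 13: add red to get bbrbrrbrrrrbr; options L={ 0; 1; 3/2; 25/16; 801/512 } R={ 1603/1024; 401/256; 201/128; 101/64; 51/32; 13/8; 7/4; 2 } => 3205/2048
step 14: add red to get bbrbrrbrrrrbrr; options L={ 0; 1; 3/2; 25/16; 801/512 } R={ 3205/2048; 1603/1024; 401/256; 201/128; 101/64; 51/32; 13/8; 7/4; 2 } => 6409/4096
step 15: add blue to get bbrbrrbrrrrbrrb; options L={ 0; 1; 3/2; 25/16; 801/512; 6409/4096 } R={ 3205/2048; 1603/1024; 401/256; 201/128; 101/64; 51/32; 13/8; 7/4; 2 } => 12819/8192

12819/8192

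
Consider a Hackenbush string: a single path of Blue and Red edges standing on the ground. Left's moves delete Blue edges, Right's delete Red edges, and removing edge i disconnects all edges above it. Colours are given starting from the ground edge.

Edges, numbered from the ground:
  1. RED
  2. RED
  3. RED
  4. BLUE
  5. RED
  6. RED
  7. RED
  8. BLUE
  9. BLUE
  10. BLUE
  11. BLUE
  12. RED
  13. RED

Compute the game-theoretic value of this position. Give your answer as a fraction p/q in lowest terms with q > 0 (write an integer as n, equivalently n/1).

Prefix values for RED RED RED BLUE RED RED RED BLUE BLUE BLUE BLUE RED RED via {L|R} + simplicity:
1 of 13 · R · max L −∞ · min R 0 — -1
2 of 13 · RR · max L −∞ · min R -1 — -2
3 of 13 · RRR · max L −∞ · min R -2 — -3
4 of 13 · RRRB · max L -3 · min R -2 — -5/2
5 of 13 · RRRBR · max L -3 · min R -5/2 — -11/4
6 of 13 · RRRBRR · max L -3 · min R -11/4 — -23/8
7 of 13 · RRRBRRR · max L -3 · min R -23/8 — -47/16
8 of 13 · RRRBRRRB · max L -47/16 · min R -23/8 — -93/32
9 of 13 · RRRBRRRBB · max L -93/32 · min R -23/8 — -185/64
10 of 13 · RRRBRRRBBB · max L -185/64 · min R -23/8 — -369/128
11 of 13 · RRRBRRRBBBB · max L -369/128 · min R -23/8 — -737/256
12 of 13 · RRRBRRRBBBBR · max L -369/128 · min R -737/256 — -1475/512
13 of 13 · RRRBRRRBBBBRR · max L -369/128 · min R -1475/512 — -2951/1024

-2951/1024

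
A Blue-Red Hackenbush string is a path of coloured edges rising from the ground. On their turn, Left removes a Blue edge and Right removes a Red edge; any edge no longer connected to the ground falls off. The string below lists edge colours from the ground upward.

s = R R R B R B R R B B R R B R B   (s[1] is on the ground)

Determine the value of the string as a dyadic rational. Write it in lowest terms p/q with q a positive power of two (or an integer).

-11061/4096

v(R) = { none | 0 } => -1
v(RR) = { none | -1,0 } => -2
v(RRR) = { none | -2,-1,0 } => -3
v(RRRB) = { -3 | -2,-1,0 } => -5/2
v(RRRBR) = { -3 | -5/2,-2,-1,0 } => -11/4
v(RRRBRB) = { -3,-11/4 | -5/2,-2,-1,0 } => -21/8
v(RRRBRBR) = { -3,-11/4 | -21/8,-5/2,-2,-1,0 } => -43/16
v(RRRBRBRR) = { -3,-11/4 | -43/16,-21/8,-5/2,-2,-1,0 } => -87/32
v(RRRBRBRRB) = { -3,-11/4,-87/32 | -43/16,-21/8,-5/2,-2,-1,0 } => -173/64
v(RRRBRBRRBB) = { -3,-11/4,-87/32,-173/64 | -43/16,-21/8,-5/2,-2,-1,0 } => -345/128
v(RRRBRBRRBBR) = { -3,-11/4,-87/32,-173/64 | -345/128,-43/16,-21/8,-5/2,-2,-1,0 } => -691/256
v(RRRBRBRRBBRR) = { -3,-11/4,-87/32,-173/64 | -691/256,-345/128,-43/16,-21/8,-5/2,-2,-1,0 } => -1383/512
v(RRRBRBRRBBRRB) = { -3,-11/4,-87/32,-173/64,-1383/512 | -691/256,-345/128,-43/16,-21/8,-5/2,-2,-1,0 } => -2765/1024
v(RRRBRBRRBBRRBR) = { -3,-11/4,-87/32,-173/64,-1383/512 | -2765/1024,-691/256,-345/128,-43/16,-21/8,-5/2,-2,-1,0 } => -5531/2048
v(RRRBRBRRBBRRBRB) = { -3,-11/4,-87/32,-173/64,-1383/512,-5531/2048 | -2765/1024,-691/256,-345/128,-43/16,-21/8,-5/2,-2,-1,0 } => -11061/4096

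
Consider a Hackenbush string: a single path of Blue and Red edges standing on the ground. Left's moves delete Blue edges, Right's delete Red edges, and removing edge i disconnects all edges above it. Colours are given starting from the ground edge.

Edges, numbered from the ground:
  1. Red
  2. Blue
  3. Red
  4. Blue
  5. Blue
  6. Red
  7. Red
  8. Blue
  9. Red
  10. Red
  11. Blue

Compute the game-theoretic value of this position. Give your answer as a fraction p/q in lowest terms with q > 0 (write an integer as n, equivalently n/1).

-621/1024

1 of 11 · R · max L −∞ · min R 0 ⇒ -1
2 of 11 · RB · max L -1 · min R 0 ⇒ -1/2
3 of 11 · RBR · max L -1 · min R -1/2 ⇒ -3/4
4 of 11 · RBRB · max L -3/4 · min R -1/2 ⇒ -5/8
5 of 11 · RBRBB · max L -5/8 · min R -1/2 ⇒ -9/16
6 of 11 · RBRBBR · max L -5/8 · min R -9/16 ⇒ -19/32
7 of 11 · RBRBBRR · max L -5/8 · min R -19/32 ⇒ -39/64
8 of 11 · RBRBBRRB · max L -39/64 · min R -19/32 ⇒ -77/128
9 of 11 · RBRBBRRBR · max L -39/64 · min R -77/128 ⇒ -155/256
10 of 11 · RBRBBRRBRR · max L -39/64 · min R -155/256 ⇒ -311/512
11 of 11 · RBRBBRRBRRB · max L -311/512 · min R -155/256 ⇒ -621/1024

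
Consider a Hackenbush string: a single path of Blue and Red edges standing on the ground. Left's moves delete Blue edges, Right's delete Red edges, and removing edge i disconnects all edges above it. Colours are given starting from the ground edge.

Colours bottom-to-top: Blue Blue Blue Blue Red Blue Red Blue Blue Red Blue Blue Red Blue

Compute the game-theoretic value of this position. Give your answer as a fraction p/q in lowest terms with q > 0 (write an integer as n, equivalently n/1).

1 of 14 · B · max L 0 · min R +∞ → 1
2 of 14 · BB · max L 1 · min R +∞ → 2
3 of 14 · BBB · max L 2 · min R +∞ → 3
4 of 14 · BBBB · max L 3 · min R +∞ → 4
5 of 14 · BBBBR · max L 3 · min R 4 → 7/2
6 of 14 · BBBBRB · max L 7/2 · min R 4 → 15/4
7 of 14 · BBBBRBR · max L 7/2 · min R 15/4 → 29/8
8 of 14 · BBBBRBRB · max L 29/8 · min R 15/4 → 59/16
9 of 14 · BBBBRBRBB · max L 59/16 · min R 15/4 → 119/32
10 of 14 · BBBBRBRBBR · max L 59/16 · min R 119/32 → 237/64
11 of 14 · BBBBRBRBBRB · max L 237/64 · min R 119/32 → 475/128
12 of 14 · BBBBRBRBBRBB · max L 475/128 · min R 119/32 → 951/256
13 of 14 · BBBBRBRBBRBBR · max L 475/128 · min R 951/256 → 1901/512
14 of 14 · BBBBRBRBBRBBRB · max L 1901/512 · min R 951/256 → 3803/1024

3803/1024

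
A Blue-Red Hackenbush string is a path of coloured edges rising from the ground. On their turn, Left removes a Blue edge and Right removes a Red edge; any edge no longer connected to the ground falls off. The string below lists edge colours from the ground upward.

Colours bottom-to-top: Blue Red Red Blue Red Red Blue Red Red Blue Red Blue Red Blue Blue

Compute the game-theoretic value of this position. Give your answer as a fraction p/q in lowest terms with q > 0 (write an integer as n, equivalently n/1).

Build value(s[:k]) for k = 1..15, string s = Blue Red Red Blue Red Red Blue Red Red Blue Red Blue Red Blue Blue.
B: Left { 0 }, Right { ∅ } gives simplest 1
BR: Left { 0 }, Right { 1 } gives simplest 1/2
BRR: Left { 0 }, Right { 1/2, 1 } gives simplest 1/4
BRRB: Left { 0, 1/4 }, Right { 1/2, 1 } gives simplest 3/8
BRRBR: Left { 0, 1/4 }, Right { 3/8, 1/2, 1 } gives simplest 5/16
BRRBRR: Left { 0, 1/4 }, Right { 5/16, 3/8, 1/2, 1 } gives simplest 9/32
BRRBRRB: Left { 0, 1/4, 9/32 }, Right { 5/16, 3/8, 1/2, 1 } gives simplest 19/64
BRRBRRBR: Left { 0, 1/4, 9/32 }, Right { 19/64, 5/16, 3/8, 1/2, 1 } gives simplest 37/128
BRRBRRBRR: Left { 0, 1/4, 9/32 }, Right { 37/128, 19/64, 5/16, 3/8, 1/2, 1 } gives simplest 73/256
BRRBRRBRRB: Left { 0, 1/4, 9/32, 73/256 }, Right { 37/128, 19/64, 5/16, 3/8, 1/2, 1 } gives simplest 147/512
BRRBRRBRRBR: Left { 0, 1/4, 9/32, 73/256 }, Right { 147/512, 37/128, 19/64, 5/16, 3/8, 1/2, 1 } gives simplest 293/1024
BRRBRRBRRBRB: Left { 0, 1/4, 9/32, 73/256, 293/1024 }, Right { 147/512, 37/128, 19/64, 5/16, 3/8, 1/2, 1 } gives simplest 587/2048
BRRBRRBRRBRBR: Left { 0, 1/4, 9/32, 73/256, 293/1024 }, Right { 587/2048, 147/512, 37/128, 19/64, 5/16, 3/8, 1/2, 1 } gives simplest 1173/4096
BRRBRRBRRBRBRB: Left { 0, 1/4, 9/32, 73/256, 293/1024, 1173/4096 }, Right { 587/2048, 147/512, 37/128, 19/64, 5/16, 3/8, 1/2, 1 } gives simplest 2347/8192
BRRBRRBRRBRBRBB: Left { 0, 1/4, 9/32, 73/256, 293/1024, 1173/4096, 2347/8192 }, Right { 587/2048, 147/512, 37/128, 19/64, 5/16, 3/8, 1/2, 1 } gives simplest 4695/16384

4695/16384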